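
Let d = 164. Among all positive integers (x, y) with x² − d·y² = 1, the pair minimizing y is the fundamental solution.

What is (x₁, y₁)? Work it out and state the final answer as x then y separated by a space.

2049 160

d=164: √d = [12; 1,4,6,4,1,24] (ℓ=6, even), read p_5/q_5
k=0  a_k=12  p_k/q_k = 12/1
…
k=4  a_k=4  p_k/q_k = 1652/129
k=5  a_k=1  p_k/q_k = 2049/160
→ (2049, 160).  Check: 2049²=4198401, 164·160²=4198400, difference 1.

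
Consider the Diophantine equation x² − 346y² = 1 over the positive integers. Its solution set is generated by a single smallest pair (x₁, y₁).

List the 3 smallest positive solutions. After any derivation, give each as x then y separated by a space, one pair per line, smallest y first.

[18; 1,1,1,1,36] for √346; ℓ=5 ⇒ convergent index 9
i=0: a=18 ⇒ p=18, q=1
i=1: a=1 ⇒ p=19, q=1
i=2: a=1 ⇒ p=37, q=2
i=3: a=1 ⇒ p=56, q=3
i=4: a=1 ⇒ p=93, q=5
…
i=7: a=1 ⇒ p=6901, q=371
i=8: a=1 ⇒ p=10398, q=559
i=9: a=1 ⇒ p=17299, q=930
→ (17299, 930).  Check: 17299²=299255401, 346·930²=299255400, difference 1.
(17299+930√346)^2 = 598510801 + 32176140√346
(17299+930√346)^3 = 20707276675699 + 1113230090790√346

17299 930
598510801 32176140
20707276675699 1113230090790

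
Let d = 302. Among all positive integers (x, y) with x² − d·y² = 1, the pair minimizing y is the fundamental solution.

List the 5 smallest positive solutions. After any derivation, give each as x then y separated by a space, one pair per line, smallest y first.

4276623 246092
36579008568257 2104885414632
312869258720405635599 18003602753159249380
2676047735673238042056036097 153989243234046232237072848
22888894590955867721004902116885263 1317107878734614996094061229615228

d=302: √d = [17; 2,1,1,1,4,…,1,2,34] (ℓ=16, even), read p_15/q_15
step 0: (17, 1)  from 17·(1,0) + (0,1)
step 1: (35, 2)  from 2·(17,1) + (1,0)
step 2: (52, 3)  from 1·(35,2) + (17,1)
step 3: (87, 5)  from 1·(52,3) + (35,2)
step 4: (139, 8)  from 1·(87,5) + (52,3)
step 5: (643, 37)  from 4·(139,8) + (87,5)
step 6: (1425, 82)  from 2·(643,37) + (139,8)
…
step 8: (34513, 1986)  from 16·(2068,119) + (1425,82)
…
step 10: (107675, 6196)  from 2·(36581,2105) + (34513,1986)
step 11: (467281, 26889)  from 4·(107675,6196) + (36581,2105)
…
step 13: (1042237, 59974)  from 1·(574956,33085) + (467281,26889)
step 14: (1617193, 93059)  from 1·(1042237,59974) + (574956,33085)
step 15: (4276623, 246092)  from 2·(1617193,93059) + (1042237,59974)
fundamental: x₁=4276623, y₁=246092  (since 18289504284129 − 302·60561272464 = 1)
(x_2, y_2) = (4276623·4276623 + 302·246092·246092, 4276623·246092 + 246092·4276623) = (36579008568257, 2104885414632)
(x_3, y_3) = (4276623·36579008568257 + 302·246092·2104885414632, 4276623·2104885414632 + 246092·36579008568257) = (312869258720405635599, 18003602753159249380)
(x_4, y_4) = (4276623·312869258720405635599 + 302·246092·18003602753159249380, 4276623·18003602753159249380 + 246092·312869258720405635599) = (2676047735673238042056036097, 153989243234046232237072848)
(x_5, y_5) = (4276623·2676047735673238042056036097 + 302·246092·153989243234046232237072848, 4276623·153989243234046232237072848 + 246092·2676047735673238042056036097) = (22888894590955867721004902116885263, 1317107878734614996094061229615228)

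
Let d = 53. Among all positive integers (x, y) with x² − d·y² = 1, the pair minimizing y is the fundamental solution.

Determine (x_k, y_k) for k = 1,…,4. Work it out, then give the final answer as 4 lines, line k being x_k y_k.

√53 → a₀=7, period (3,1,1,3,14); ℓ=5 odd so k=9
i=0: a=7 ⇒ p=7, q=1
i=1: a=3 ⇒ p=22, q=3
i=2: a=1 ⇒ p=29, q=4
i=3: a=1 ⇒ p=51, q=7
…
i=5: a=14 ⇒ p=2599, q=357
i=6: a=3 ⇒ p=7979, q=1096
i=7: a=1 ⇒ p=10578, q=1453
i=8: a=1 ⇒ p=18557, q=2549
i=9: a=3 ⇒ p=66249, q=9100
(x₁, y₁) = (66249, 9100);  66249² − 53·9100² = 1 ✓
n=2: (66249,9100)∘(66249,9100) = (66249·66249+53·9100·9100, 66249·9100+9100·66249) = (8777860001,1205731800)
n=3: (8777860001,1205731800)∘(66249,9100) = (66249·8777860001+53·9100·1205731800, 66249·1205731800+9100·8777860001) = (1163048894346249,159757052027300)
n=4: (1163048894346249,159757052027300)∘(66249,9100) = (66249·1163048894346249+53·9100·159757052027300, 66249·159757052027300+9100·1163048894346249) = (154101652394311440001,21167489878307463600)

66249 9100
8777860001 1205731800
1163048894346249 159757052027300
154101652394311440001 21167489878307463600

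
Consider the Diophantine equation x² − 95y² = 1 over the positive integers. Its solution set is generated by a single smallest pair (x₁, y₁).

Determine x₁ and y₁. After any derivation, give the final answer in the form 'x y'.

[9; 1,2,1,18] for √95; ℓ=4 ⇒ convergent index 3
step 0: (9, 1)  from 9·(1,0) + (0,1)
step 1: (10, 1)  from 1·(9,1) + (1,0)
step 2: (29, 3)  from 2·(10,1) + (9,1)
step 3: (39, 4)  from 1·(29,3) + (10,1)
→ (39, 4).  Check: 39²=1521, 95·4²=1520, difference 1.

39 4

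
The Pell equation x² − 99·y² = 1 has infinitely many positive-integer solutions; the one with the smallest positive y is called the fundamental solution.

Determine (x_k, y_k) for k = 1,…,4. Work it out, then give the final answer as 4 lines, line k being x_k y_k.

10 1
199 20
3970 399
79201 7960

[9; 1,18] for √99; ℓ=2 ⇒ convergent index 1
i=0: a=9 ⇒ p=9, q=1
i=1: a=1 ⇒ p=10, q=1
→ (10, 1).  Check: 10²=100, 99·1²=99, difference 1.
(10+1√99)^2 = 199 + 20√99
(10+1√99)^3 = 3970 + 399√99
(10+1√99)^4 = 79201 + 7960√99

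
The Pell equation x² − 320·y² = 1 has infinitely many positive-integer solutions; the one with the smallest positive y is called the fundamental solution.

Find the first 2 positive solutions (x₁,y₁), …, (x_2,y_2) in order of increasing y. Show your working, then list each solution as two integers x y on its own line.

[17; 1,7,1,34] for √320; ℓ=4 ⇒ convergent index 3
a_0=17:  p_0=17·1+0=17,  q_0=17·0+1=1
a_1=1:  p_1=1·17+1=18,  q_1=1·1+0=1
a_2=7:  p_2=7·18+17=143,  q_2=7·1+1=8
a_3=1:  p_3=1·143+18=161,  q_3=1·8+1=9
→ (161, 9).  Check: 161²=25921, 320·9²=25920, difference 1.
(161+9√320)^2 = 51841 + 2898√320

161 9
51841 2898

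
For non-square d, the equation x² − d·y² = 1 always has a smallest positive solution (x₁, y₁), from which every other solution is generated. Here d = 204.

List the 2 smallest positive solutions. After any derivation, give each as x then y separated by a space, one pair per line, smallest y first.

4999 350
49980001 3499300

[14; 3,1,1,6,1,1,3,28] for √204; ℓ=8 ⇒ convergent index 7
k=0  a_k=14  p_k/q_k = 14/1
…
k=6  a_k=1  p_k/q_k = 1414/99
k=7  a_k=3  p_k/q_k = 4999/350
fundamental: x₁=4999, y₁=350  (since 24990001 − 204·122500 = 1)
k=2:  x_2 = 4999·4999+204·350·350 = 49980001,  y_2 = 4999·350+350·4999 = 3499300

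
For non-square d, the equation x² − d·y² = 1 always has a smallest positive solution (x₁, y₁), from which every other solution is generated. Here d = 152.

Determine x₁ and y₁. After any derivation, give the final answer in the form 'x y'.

37 3

d=152: √d = [12; 3,24] (ℓ=2, even), read p_1/q_1
k=0  a_k=12  p_k/q_k = 12/1
k=1  a_k=3  p_k/q_k = 37/3
→ (37, 3).  Check: 37²=1369, 152·3²=1368, difference 1.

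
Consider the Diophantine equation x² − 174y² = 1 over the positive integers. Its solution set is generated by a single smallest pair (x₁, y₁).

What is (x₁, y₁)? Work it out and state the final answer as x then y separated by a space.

1451 110

d=174: √d = [13; 5,4,5,26] (ℓ=4, even), read p_3/q_3
a_0=13:  p_0=13·1+0=13,  q_0=13·0+1=1
a_1=5:  p_1=5·13+1=66,  q_1=5·1+0=5
a_2=4:  p_2=4·66+13=277,  q_2=4·5+1=21
a_3=5:  p_3=5·277+66=1451,  q_3=5·21+5=110
fundamental: x₁=1451, y₁=110  (since 2105401 − 174·12100 = 1)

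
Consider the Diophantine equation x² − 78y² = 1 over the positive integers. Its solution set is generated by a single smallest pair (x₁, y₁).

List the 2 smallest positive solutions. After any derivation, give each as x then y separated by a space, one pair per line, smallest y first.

√78 → a₀=8, period (1,4,1,16); ℓ=4 even so k=3
a_0=8:  p_0=8·1+0=8,  q_0=8·0+1=1
…
a_2=4:  p_2=4·9+8=44,  q_2=4·1+1=5
a_3=1:  p_3=1·44+9=53,  q_3=1·5+1=6
fundamental: x₁=53, y₁=6  (since 2809 − 78·36 = 1)
k=2:  x_2 = 53·53+78·6·6 = 5617,  y_2 = 53·6+6·53 = 636

53 6
5617 636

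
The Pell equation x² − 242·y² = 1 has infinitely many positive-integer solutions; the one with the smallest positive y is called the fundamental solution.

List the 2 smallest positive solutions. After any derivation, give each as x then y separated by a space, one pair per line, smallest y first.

19601 1260
768398401 49394520

d=242: √d = [15; 1,1,3,1,14,1,3,1,1,30] (ℓ=10, even), read p_9/q_9
a_0=15:  p_0=15·1+0=15,  q_0=15·0+1=1
…
a_3=3:  p_3=3·31+16=109,  q_3=3·2+1=7
…
a_7=3:  p_7=3·2209+2069=8696,  q_7=3·142+133=559
a_8=1:  p_8=1·8696+2209=10905,  q_8=1·559+142=701
a_9=1:  p_9=1·10905+8696=19601,  q_9=1·701+559=1260
fundamental: x₁=19601, y₁=1260  (since 384199201 − 242·1587600 = 1)
(19601+1260√242)^2 = 768398401 + 49394520√242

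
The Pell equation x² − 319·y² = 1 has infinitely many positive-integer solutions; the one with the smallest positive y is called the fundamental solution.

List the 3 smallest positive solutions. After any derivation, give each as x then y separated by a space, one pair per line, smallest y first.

12901780 722361
332911854336799 18639485405160
8590311008090840302660 480965080021169647239

d=319: √d = [17; 1,6,5,1,4,…,6,1,34] (ℓ=14, even), read p_13/q_13
step 0: (17, 1)  from 17·(1,0) + (0,1)
step 1: (18, 1)  from 1·(17,1) + (1,0)
step 2: (125, 7)  from 6·(18,1) + (17,1)
step 3: (643, 36)  from 5·(125,7) + (18,1)
…
step 6: (11913, 667)  from 3·(3715,208) + (768,43)
…
step 8: (58797, 3292)  from 3·(15628,875) + (11913,667)
…
step 10: (309613, 17335)  from 1·(250816,14043) + (58797,3292)
step 11: (1798881, 100718)  from 5·(309613,17335) + (250816,14043)
step 12: (11102899, 621643)  from 6·(1798881,100718) + (309613,17335)
step 13: (12901780, 722361)  from 1·(11102899,621643) + (1798881,100718)
(x₁, y₁) = (12901780, 722361);  12901780² − 319·722361² = 1 ✓
k=2:  x_2 = 12901780·12901780+319·722361·722361 = 332911854336799,  y_2 = 12901780·722361+722361·12901780 = 18639485405160
k=3:  x_3 = 12901780·332911854336799+319·722361·18639485405160 = 8590311008090840302660,  y_3 = 12901780·18639485405160+722361·332911854336799 = 480965080021169647239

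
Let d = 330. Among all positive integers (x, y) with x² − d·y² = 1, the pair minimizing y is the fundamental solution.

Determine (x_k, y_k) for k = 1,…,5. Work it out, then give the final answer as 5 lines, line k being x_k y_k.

109 6
23761 1308
5179789 285138
1129170241 62158776
246153932749 13550328030

√330 → a₀=18, period (6,36); ℓ=2 even so k=1
i=0: a=18 ⇒ p=18, q=1
i=1: a=6 ⇒ p=109, q=6
fundamental: x₁=109, y₁=6  (since 11881 − 330·36 = 1)
(109+6√330)^2 = 23761 + 1308√330
(109+6√330)^3 = 5179789 + 285138√330
(109+6√330)^4 = 1129170241 + 62158776√330
(109+6√330)^5 = 246153932749 + 13550328030√330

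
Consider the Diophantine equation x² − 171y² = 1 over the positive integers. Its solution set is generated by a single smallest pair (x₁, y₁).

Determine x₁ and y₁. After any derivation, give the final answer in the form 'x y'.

√171 = [13; 13,26, …], period ℓ=2 (even) → k=1
a_0=13:  p_0=13·1+0=13,  q_0=13·0+1=1
a_1=13:  p_1=13·13+1=170,  q_1=13·1+0=13
→ (170, 13).  Check: 170²=28900, 171·13²=28899, difference 1.

170 13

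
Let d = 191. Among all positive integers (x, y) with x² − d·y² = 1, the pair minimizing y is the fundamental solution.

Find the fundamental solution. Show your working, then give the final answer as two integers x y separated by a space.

8994000 650783

√191 → a₀=13, period (1,4,1,1,3,…,4,1,26); ℓ=16 even so k=15
k=0  a_k=13  p_k/q_k = 13/1
…
k=2  a_k=4  p_k/q_k = 69/5
…
k=4  a_k=1  p_k/q_k = 152/11
…
k=8  a_k=13  p_k/q_k = 40217/2910
k=9  a_k=2  p_k/q_k = 83433/6037
…
k=13  a_k=1  p_k/q_k = 1616447/116962
k=14  a_k=4  p_k/q_k = 7377553/533821
k=15  a_k=1  p_k/q_k = 8994000/650783
→ (8994000, 650783).  Check: 8994000²=80892036000000, 191·650783²=80892035999999, difference 1.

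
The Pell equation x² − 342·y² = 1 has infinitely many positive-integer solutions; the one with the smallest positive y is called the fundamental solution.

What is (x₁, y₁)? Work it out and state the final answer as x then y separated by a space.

√342 = [18; 2,36, …], period ℓ=2 (even) → k=1
a_0=18:  p_0=18·1+0=18,  q_0=18·0+1=1
a_1=2:  p_1=2·18+1=37,  q_1=2·1+0=2
(x₁, y₁) = (37, 2);  37² − 342·2² = 1 ✓

37 2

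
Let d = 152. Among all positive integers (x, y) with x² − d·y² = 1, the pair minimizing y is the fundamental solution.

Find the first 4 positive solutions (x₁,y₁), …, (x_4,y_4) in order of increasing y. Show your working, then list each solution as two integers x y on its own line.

37 3
2737 222
202501 16425
14982337 1215228

d=152: √d = [12; 3,24] (ℓ=2, even), read p_1/q_1
k=0  a_k=12  p_k/q_k = 12/1
k=1  a_k=3  p_k/q_k = 37/3
(x₁, y₁) = (37, 3);  37² − 152·3² = 1 ✓
k=2:  x_2 = 37·37+152·3·3 = 2737,  y_2 = 37·3+3·37 = 222
k=3:  x_3 = 37·2737+152·3·222 = 202501,  y_3 = 37·222+3·2737 = 16425
k=4:  x_4 = 37·202501+152·3·16425 = 14982337,  y_4 = 37·16425+3·202501 = 1215228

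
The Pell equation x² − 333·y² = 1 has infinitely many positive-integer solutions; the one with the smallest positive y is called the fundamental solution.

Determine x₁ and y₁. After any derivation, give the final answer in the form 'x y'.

73 4

√333 → a₀=18, period (4,36); ℓ=2 even so k=1
a_0=18:  p_0=18·1+0=18,  q_0=18·0+1=1
a_1=4:  p_1=4·18+1=73,  q_1=4·1+0=4
→ (73, 4).  Check: 73²=5329, 333·4²=5328, difference 1.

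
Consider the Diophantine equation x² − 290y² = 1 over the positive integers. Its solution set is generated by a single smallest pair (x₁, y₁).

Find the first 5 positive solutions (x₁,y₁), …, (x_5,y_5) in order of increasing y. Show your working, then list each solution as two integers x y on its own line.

√290 → a₀=17, period (34); ℓ=1 odd so k=1
a_0=17:  p_0=17·1+0=17,  q_0=17·0+1=1
a_1=34:  p_1=34·17+1=579,  q_1=34·1+0=34
(x₁, y₁) = (579, 34);  579² − 290·34² = 1 ✓
k=2:  x_2 = 579·579+290·34·34 = 670481,  y_2 = 579·34+34·579 = 39372
k=3:  x_3 = 579·670481+290·34·39372 = 776416419,  y_3 = 579·39372+34·670481 = 45592742
k=4:  x_4 = 579·776416419+290·34·45592742 = 899089542721,  y_4 = 579·45592742+34·776416419 = 52796355864
k=5:  x_5 = 579·899089542721+290·34·52796355864 = 1041144914054499,  y_5 = 579·52796355864+34·899089542721 = 61138134497770

579 34
670481 39372
776416419 45592742
899089542721 52796355864
1041144914054499 61138134497770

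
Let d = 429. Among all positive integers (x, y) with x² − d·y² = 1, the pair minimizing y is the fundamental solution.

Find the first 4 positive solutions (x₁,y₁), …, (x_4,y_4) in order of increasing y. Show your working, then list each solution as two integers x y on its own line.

d=429: √d = [20; 1,2,2,9,1,12,1,9,2,2,1,40] (ℓ=12, even), read p_11/q_11
i=0: a=20 ⇒ p=20, q=1
i=1: a=1 ⇒ p=21, q=1
…
i=3: a=2 ⇒ p=145, q=7
i=4: a=9 ⇒ p=1367, q=66
…
i=6: a=12 ⇒ p=19511, q=942
…
i=8: a=9 ⇒ p=208718, q=10077
i=9: a=2 ⇒ p=438459, q=21169
i=10: a=2 ⇒ p=1085636, q=52415
i=11: a=1 ⇒ p=1524095, q=73584
→ (1524095, 73584).  Check: 1524095²=2322865569025, 429·73584²=2322865569024, difference 1.
n=2: (1524095,73584)∘(1524095,73584) = (1524095·1524095+429·73584·73584, 1524095·73584+73584·1524095) = (4645731138049,224298012960)
n=3: (4645731138049,224298012960)∘(1524095,73584) = (1524095·4645731138049+429·73584·224298012960, 1524095·224298012960+73584·4645731138049) = (14161071197688057215,683702960124468816)
n=4: (14161071197688057215,683702960124468816)∘(1524095,73584) = (1524095·14161071197688057215+429·73584·683702960124468816, 1524095·683702960124468816+73584·14161071197688057215) = (43165635614076113391052801,2084056526021580302230080)

1524095 73584
4645731138049 224298012960
14161071197688057215 683702960124468816
43165635614076113391052801 2084056526021580302230080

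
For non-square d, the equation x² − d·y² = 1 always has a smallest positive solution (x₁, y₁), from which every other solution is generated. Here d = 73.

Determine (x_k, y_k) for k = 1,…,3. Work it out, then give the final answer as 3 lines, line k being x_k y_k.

2281249 267000
10408194000001 1218186966000
47487364308614281249 5557975596000801000

[8; 1,1,5,5,1,1,16] for √73; ℓ=7 ⇒ convergent index 13
k=0  a_k=8  p_k/q_k = 8/1
k=1  a_k=1  p_k/q_k = 9/1
k=2  a_k=1  p_k/q_k = 17/2
…
k=5  a_k=1  p_k/q_k = 581/68
…
k=8  a_k=1  p_k/q_k = 18737/2193
…
k=12  a_k=1  p_k/q_k = 1241008/145249
k=13  a_k=1  p_k/q_k = 2281249/267000
(x₁, y₁) = (2281249, 267000);  2281249² − 73·267000² = 1 ✓
k=2:  x_2 = 2281249·2281249+73·267000·267000 = 10408194000001,  y_2 = 2281249·267000+267000·2281249 = 1218186966000
k=3:  x_3 = 2281249·10408194000001+73·267000·1218186966000 = 47487364308614281249,  y_3 = 2281249·1218186966000+267000·10408194000001 = 5557975596000801000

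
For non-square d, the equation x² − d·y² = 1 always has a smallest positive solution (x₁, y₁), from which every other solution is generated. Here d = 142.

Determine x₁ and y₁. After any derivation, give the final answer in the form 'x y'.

143 12

√142 = [11; 1,10,1,22, …], period ℓ=4 (even) → k=3
a_0=11:  p_0=11·1+0=11,  q_0=11·0+1=1
…
a_2=10:  p_2=10·12+11=131,  q_2=10·1+1=11
a_3=1:  p_3=1·131+12=143,  q_3=1·11+1=12
(x₁, y₁) = (143, 12);  143² − 142·12² = 1 ✓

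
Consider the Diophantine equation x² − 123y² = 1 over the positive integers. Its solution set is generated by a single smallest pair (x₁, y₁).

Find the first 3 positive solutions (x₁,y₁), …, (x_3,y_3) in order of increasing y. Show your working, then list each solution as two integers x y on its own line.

√123 → a₀=11, period (11,22); ℓ=2 even so k=1
a_0=11:  p_0=11·1+0=11,  q_0=11·0+1=1
a_1=11:  p_1=11·11+1=122,  q_1=11·1+0=11
fundamental: x₁=122, y₁=11  (since 14884 − 123·121 = 1)
n=2: (122,11)∘(122,11) = (122·122+123·11·11, 122·11+11·122) = (29767,2684)
n=3: (29767,2684)∘(122,11) = (122·29767+123·11·2684, 122·2684+11·29767) = (7263026,654885)

122 11
29767 2684
7263026 654885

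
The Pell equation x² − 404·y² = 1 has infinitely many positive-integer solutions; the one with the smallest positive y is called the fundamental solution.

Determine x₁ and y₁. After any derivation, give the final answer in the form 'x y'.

201 10

d=404: √d = [20; 10,40] (ℓ=2, even), read p_1/q_1
k=0  a_k=20  p_k/q_k = 20/1
k=1  a_k=10  p_k/q_k = 201/10
fundamental: x₁=201, y₁=10  (since 40401 − 404·100 = 1)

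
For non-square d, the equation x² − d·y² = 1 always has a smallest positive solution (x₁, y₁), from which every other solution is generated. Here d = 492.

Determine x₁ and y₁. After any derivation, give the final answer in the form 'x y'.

√492 → a₀=22, period (5,1,1,10,1,1,5,44); ℓ=8 even so k=7
k=0  a_k=22  p_k/q_k = 22/1
k=1  a_k=5  p_k/q_k = 111/5
k=2  a_k=1  p_k/q_k = 133/6
…
k=6  a_k=1  p_k/q_k = 5390/243
k=7  a_k=5  p_k/q_k = 29767/1342
fundamental: x₁=29767, y₁=1342  (since 886074289 − 492·1800964 = 1)

29767 1342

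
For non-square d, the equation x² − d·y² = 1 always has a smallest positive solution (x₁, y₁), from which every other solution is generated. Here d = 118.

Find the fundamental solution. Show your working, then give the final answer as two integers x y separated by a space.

306917 28254

√118 → a₀=10, period (1,6,3,2,10,2,3,6,1,20); ℓ=10 even so k=9
k=0  a_k=10  p_k/q_k = 10/1
k=1  a_k=1  p_k/q_k = 11/1
k=2  a_k=6  p_k/q_k = 76/7
…
k=4  a_k=2  p_k/q_k = 554/51
…
k=6  a_k=2  p_k/q_k = 12112/1115
k=7  a_k=3  p_k/q_k = 42115/3877
k=8  a_k=6  p_k/q_k = 264802/24377
k=9  a_k=1  p_k/q_k = 306917/28254
(x₁, y₁) = (306917, 28254);  306917² − 118·28254² = 1 ✓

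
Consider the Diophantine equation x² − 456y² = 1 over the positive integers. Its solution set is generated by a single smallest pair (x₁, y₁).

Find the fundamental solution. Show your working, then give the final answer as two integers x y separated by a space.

[21; 2,1,4,1,2,42] for √456; ℓ=6 ⇒ convergent index 5
step 0: (21, 1)  from 21·(1,0) + (0,1)
step 1: (43, 2)  from 2·(21,1) + (1,0)
…
step 3: (299, 14)  from 4·(64,3) + (43,2)
step 4: (363, 17)  from 1·(299,14) + (64,3)
step 5: (1025, 48)  from 2·(363,17) + (299,14)
→ (1025, 48).  Check: 1025²=1050625, 456·48²=1050624, difference 1.

1025 48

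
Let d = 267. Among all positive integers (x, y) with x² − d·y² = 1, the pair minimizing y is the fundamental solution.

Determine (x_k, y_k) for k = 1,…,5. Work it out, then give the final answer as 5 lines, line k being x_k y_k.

2402 147
11539207 706188
55434348026 3392527005
266306596377697 16297699025832
1279336833564108362 78294142727569923

√267 = [16; 2,1,15,1,2,32, …], period ℓ=6 (even) → k=5
a_0=16:  p_0=16·1+0=16,  q_0=16·0+1=1
a_1=2:  p_1=2·16+1=33,  q_1=2·1+0=2
…
a_3=15:  p_3=15·49+33=768,  q_3=15·3+2=47
a_4=1:  p_4=1·768+49=817,  q_4=1·47+3=50
a_5=2:  p_5=2·817+768=2402,  q_5=2·50+47=147
→ (2402, 147).  Check: 2402²=5769604, 267·147²=5769603, difference 1.
(2402+147√267)^2 = 11539207 + 706188√267
(2402+147√267)^3 = 55434348026 + 3392527005√267
(2402+147√267)^4 = 266306596377697 + 16297699025832√267
(2402+147√267)^5 = 1279336833564108362 + 78294142727569923√267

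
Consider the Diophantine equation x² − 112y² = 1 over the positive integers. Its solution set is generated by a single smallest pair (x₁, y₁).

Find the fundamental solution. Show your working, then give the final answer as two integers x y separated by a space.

127 12

[10; 1,1,2,1,1,20] for √112; ℓ=6 ⇒ convergent index 5
step 0: (10, 1)  from 10·(1,0) + (0,1)
…
step 3: (53, 5)  from 2·(21,2) + (11,1)
step 4: (74, 7)  from 1·(53,5) + (21,2)
step 5: (127, 12)  from 1·(74,7) + (53,5)
(x₁, y₁) = (127, 12);  127² − 112·12² = 1 ✓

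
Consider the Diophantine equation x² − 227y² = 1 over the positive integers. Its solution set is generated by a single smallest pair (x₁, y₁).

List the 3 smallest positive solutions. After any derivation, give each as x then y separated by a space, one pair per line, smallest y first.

[15; 15,30] for √227; ℓ=2 ⇒ convergent index 1
a_0=15:  p_0=15·1+0=15,  q_0=15·0+1=1
a_1=15:  p_1=15·15+1=226,  q_1=15·1+0=15
→ (226, 15).  Check: 226²=51076, 227·15²=51075, difference 1.
(226+15√227)^2 = 102151 + 6780√227
(226+15√227)^3 = 46172026 + 3064545√227

226 15
102151 6780
46172026 3064545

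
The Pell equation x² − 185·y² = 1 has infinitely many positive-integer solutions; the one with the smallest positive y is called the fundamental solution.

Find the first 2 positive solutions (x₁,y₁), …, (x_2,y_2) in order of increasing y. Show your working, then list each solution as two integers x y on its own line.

9249 680
171088001 12578640

[13; 1,1,1,1,26] for √185; ℓ=5 ⇒ convergent index 9
k=0  a_k=13  p_k/q_k = 13/1
…
k=2  a_k=1  p_k/q_k = 27/2
k=3  a_k=1  p_k/q_k = 41/3
k=4  a_k=1  p_k/q_k = 68/5
…
k=6  a_k=1  p_k/q_k = 1877/138
k=7  a_k=1  p_k/q_k = 3686/271
k=8  a_k=1  p_k/q_k = 5563/409
k=9  a_k=1  p_k/q_k = 9249/680
→ (9249, 680).  Check: 9249²=85544001, 185·680²=85544000, difference 1.
(x_2, y_2) = (9249·9249 + 185·680·680, 9249·680 + 680·9249) = (171088001, 12578640)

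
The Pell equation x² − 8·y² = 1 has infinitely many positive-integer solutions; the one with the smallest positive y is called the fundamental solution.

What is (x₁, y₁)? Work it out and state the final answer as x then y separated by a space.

√8 = [2; 1,4, …], period ℓ=2 (even) → k=1
k=0  a_k=2  p_k/q_k = 2/1
k=1  a_k=1  p_k/q_k = 3/1
fundamental: x₁=3, y₁=1  (since 9 − 8·1 = 1)

3 1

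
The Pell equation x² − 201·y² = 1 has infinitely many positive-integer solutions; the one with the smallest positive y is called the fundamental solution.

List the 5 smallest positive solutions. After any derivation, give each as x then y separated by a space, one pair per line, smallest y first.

√201 = [14; 5,1,1,1,2,…,1,5,28, …], period ℓ=14 (even) → k=13
i=0: a=14 ⇒ p=14, q=1
i=1: a=5 ⇒ p=71, q=5
i=2: a=1 ⇒ p=85, q=6
i=3: a=1 ⇒ p=156, q=11
i=4: a=1 ⇒ p=241, q=17
i=5: a=2 ⇒ p=638, q=45
i=6: a=1 ⇒ p=879, q=62
i=7: a=8 ⇒ p=7670, q=541
i=8: a=1 ⇒ p=8549, q=603
i=9: a=2 ⇒ p=24768, q=1747
i=10: a=1 ⇒ p=33317, q=2350
i=11: a=1 ⇒ p=58085, q=4097
i=12: a=1 ⇒ p=91402, q=6447
i=13: a=5 ⇒ p=515095, q=36332
→ (515095, 36332).  Check: 515095²=265322859025, 201·36332²=265322859024, difference 1.
(x_2, y_2) = (515095·515095 + 201·36332·36332, 515095·36332 + 36332·515095) = (530645718049, 37428863080)
(x_3, y_3) = (515095·530645718049 + 201·36332·37428863080, 515095·37428863080 + 36332·530645718049) = (546665912276384215, 38558840456348868)
(x_4, y_4) = (515095·546665912276384215 + 201·36332·38558840456348868, 515095·38558840456348868 + 36332·546665912276384215) = (563169756167477608732801, 39722931849688611461840)
(x_5, y_5) = (515095·563169756167477608732801 + 201·36332·39722931849688611461840, 515095·39722931849688611461840 + 36332·563169756167477608732801) = (580171851105627091828167877975, 40922167162192151801416600732)

515095 36332
530645718049 37428863080
546665912276384215 38558840456348868
563169756167477608732801 39722931849688611461840
580171851105627091828167877975 40922167162192151801416600732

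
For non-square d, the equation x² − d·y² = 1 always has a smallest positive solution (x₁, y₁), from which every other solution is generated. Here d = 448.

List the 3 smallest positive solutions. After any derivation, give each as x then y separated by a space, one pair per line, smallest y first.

d=448: √d = [21; 6,42] (ℓ=2, even), read p_1/q_1
i=0: a=21 ⇒ p=21, q=1
i=1: a=6 ⇒ p=127, q=6
fundamental: x₁=127, y₁=6  (since 16129 − 448·36 = 1)
k=2:  x_2 = 127·127+448·6·6 = 32257,  y_2 = 127·6+6·127 = 1524
k=3:  x_3 = 127·32257+448·6·1524 = 8193151,  y_3 = 127·1524+6·32257 = 387090

127 6
32257 1524
8193151 387090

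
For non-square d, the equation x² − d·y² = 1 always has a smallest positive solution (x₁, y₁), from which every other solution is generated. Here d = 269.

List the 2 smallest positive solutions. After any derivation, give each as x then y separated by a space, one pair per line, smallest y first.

13449 820
361751201 22056360

[16; 2,2,32] for √269; ℓ=3 ⇒ convergent index 5
a_0=16:  p_0=16·1+0=16,  q_0=16·0+1=1
…
a_4=2:  p_4=2·2657+82=5396,  q_4=2·162+5=329
a_5=2:  p_5=2·5396+2657=13449,  q_5=2·329+162=820
(x₁, y₁) = (13449, 820);  13449² − 269·820² = 1 ✓
k=2:  x_2 = 13449·13449+269·820·820 = 361751201,  y_2 = 13449·820+820·13449 = 22056360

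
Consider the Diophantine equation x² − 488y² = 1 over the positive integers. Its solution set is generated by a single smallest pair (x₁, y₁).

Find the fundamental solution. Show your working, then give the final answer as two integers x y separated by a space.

243 11

√488 → a₀=22, period (11,44); ℓ=2 even so k=1
a_0=22:  p_0=22·1+0=22,  q_0=22·0+1=1
a_1=11:  p_1=11·22+1=243,  q_1=11·1+0=11
fundamental: x₁=243, y₁=11  (since 59049 − 488·121 = 1)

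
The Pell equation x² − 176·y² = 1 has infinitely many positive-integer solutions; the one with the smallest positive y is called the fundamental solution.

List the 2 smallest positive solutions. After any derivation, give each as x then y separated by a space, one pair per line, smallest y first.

199 15
79201 5970

d=176: √d = [13; 3,1,3,26] (ℓ=4, even), read p_3/q_3
i=0: a=13 ⇒ p=13, q=1
…
i=2: a=1 ⇒ p=53, q=4
i=3: a=3 ⇒ p=199, q=15
→ (199, 15).  Check: 199²=39601, 176·15²=39600, difference 1.
(x_2, y_2) = (199·199 + 176·15·15, 199·15 + 15·199) = (79201, 5970)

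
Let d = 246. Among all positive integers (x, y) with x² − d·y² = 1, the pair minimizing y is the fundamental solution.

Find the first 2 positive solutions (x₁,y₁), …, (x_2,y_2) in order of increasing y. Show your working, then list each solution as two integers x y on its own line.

88805 5662
15772656049 1005627820

d=246: √d = [15; 1,2,5,1,14,1,5,2,1,30] (ℓ=10, even), read p_9/q_9
a_0=15:  p_0=15·1+0=15,  q_0=15·0+1=1
…
a_2=2:  p_2=2·16+15=47,  q_2=2·1+1=3
…
a_4=1:  p_4=1·251+47=298,  q_4=1·16+3=19
…
a_8=2:  p_8=2·28028+4721=60777,  q_8=2·1787+301=3875
a_9=1:  p_9=1·60777+28028=88805,  q_9=1·3875+1787=5662
(x₁, y₁) = (88805, 5662);  88805² − 246·5662² = 1 ✓
n=2: (88805,5662)∘(88805,5662) = (88805·88805+246·5662·5662, 88805·5662+5662·88805) = (15772656049,1005627820)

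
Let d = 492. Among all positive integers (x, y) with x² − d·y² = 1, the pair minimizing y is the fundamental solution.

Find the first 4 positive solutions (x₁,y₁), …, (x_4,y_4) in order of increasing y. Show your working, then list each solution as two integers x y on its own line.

√492 = [22; 5,1,1,10,1,1,5,44, …], period ℓ=8 (even) → k=7
step 0: (22, 1)  from 22·(1,0) + (0,1)
step 1: (111, 5)  from 5·(22,1) + (1,0)
step 2: (133, 6)  from 1·(111,5) + (22,1)
step 3: (244, 11)  from 1·(133,6) + (111,5)
step 4: (2573, 116)  from 10·(244,11) + (133,6)
…
step 6: (5390, 243)  from 1·(2817,127) + (2573,116)
step 7: (29767, 1342)  from 5·(5390,243) + (2817,127)
fundamental: x₁=29767, y₁=1342  (since 886074289 − 492·1800964 = 1)
(29767+1342√492)^2 = 1772148577 + 79894628√492
(29767+1342√492)^3 = 105503093353351 + 4756446782010√492
(29767+1342√492)^4 = 6281021157926249857 + 283170302640288712√492

29767 1342
1772148577 79894628
105503093353351 4756446782010
6281021157926249857 283170302640288712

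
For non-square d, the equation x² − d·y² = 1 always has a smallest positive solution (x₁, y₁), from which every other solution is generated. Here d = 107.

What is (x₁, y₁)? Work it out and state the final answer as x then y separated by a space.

962 93

[10; 2,1,9,1,2,20] for √107; ℓ=6 ⇒ convergent index 5
step 0: (10, 1)  from 10·(1,0) + (0,1)
…
step 4: (331, 32)  from 1·(300,29) + (31,3)
step 5: (962, 93)  from 2·(331,32) + (300,29)
fundamental: x₁=962, y₁=93  (since 925444 − 107·8649 = 1)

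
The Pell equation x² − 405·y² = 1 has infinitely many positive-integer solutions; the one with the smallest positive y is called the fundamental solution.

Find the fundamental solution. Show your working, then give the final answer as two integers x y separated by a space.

161 8

√405 → a₀=20, period (8,40); ℓ=2 even so k=1
step 0: (20, 1)  from 20·(1,0) + (0,1)
step 1: (161, 8)  from 8·(20,1) + (1,0)
fundamental: x₁=161, y₁=8  (since 25921 − 405·64 = 1)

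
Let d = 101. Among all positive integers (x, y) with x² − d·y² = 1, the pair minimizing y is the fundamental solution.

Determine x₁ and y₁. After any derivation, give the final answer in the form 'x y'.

201 20

d=101: √d = [10; 20] (ℓ=1, odd), read p_1/q_1
k=0  a_k=10  p_k/q_k = 10/1
k=1  a_k=20  p_k/q_k = 201/20
fundamental: x₁=201, y₁=20  (since 40401 − 101·400 = 1)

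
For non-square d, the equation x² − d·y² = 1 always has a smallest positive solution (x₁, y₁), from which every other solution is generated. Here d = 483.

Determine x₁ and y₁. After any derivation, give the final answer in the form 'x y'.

√483 → a₀=21, period (1,42); ℓ=2 even so k=1
i=0: a=21 ⇒ p=21, q=1
i=1: a=1 ⇒ p=22, q=1
(x₁, y₁) = (22, 1);  22² − 483·1² = 1 ✓

22 1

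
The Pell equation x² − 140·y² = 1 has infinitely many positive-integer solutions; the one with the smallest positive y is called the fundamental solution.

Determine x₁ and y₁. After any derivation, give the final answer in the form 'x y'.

71 6

d=140: √d = [11; 1,4,1,22] (ℓ=4, even), read p_3/q_3
step 0: (11, 1)  from 11·(1,0) + (0,1)
…
step 2: (59, 5)  from 4·(12,1) + (11,1)
step 3: (71, 6)  from 1·(59,5) + (12,1)
→ (71, 6).  Check: 71²=5041, 140·6²=5040, difference 1.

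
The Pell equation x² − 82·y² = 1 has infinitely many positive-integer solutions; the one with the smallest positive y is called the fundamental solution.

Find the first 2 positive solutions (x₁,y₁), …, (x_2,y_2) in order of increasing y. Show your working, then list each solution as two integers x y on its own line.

√82 → a₀=9, period (18); ℓ=1 odd so k=1
step 0: (9, 1)  from 9·(1,0) + (0,1)
step 1: (163, 18)  from 18·(9,1) + (1,0)
→ (163, 18).  Check: 163²=26569, 82·18²=26568, difference 1.
(x_2, y_2) = (163·163 + 82·18·18, 163·18 + 18·163) = (53137, 5868)

163 18
53137 5868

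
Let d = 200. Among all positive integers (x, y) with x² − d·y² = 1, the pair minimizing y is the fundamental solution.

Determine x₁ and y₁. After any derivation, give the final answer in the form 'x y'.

[14; 7,28] for √200; ℓ=2 ⇒ convergent index 1
a_0=14:  p_0=14·1+0=14,  q_0=14·0+1=1
a_1=7:  p_1=7·14+1=99,  q_1=7·1+0=7
fundamental: x₁=99, y₁=7  (since 9801 − 200·49 = 1)

99 7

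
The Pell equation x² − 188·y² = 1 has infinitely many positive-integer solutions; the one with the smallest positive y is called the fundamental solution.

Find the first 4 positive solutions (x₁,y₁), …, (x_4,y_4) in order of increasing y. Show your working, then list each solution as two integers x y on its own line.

√188 → a₀=13, period (1,2,2,6,2,2,1,26); ℓ=8 even so k=7
step 0: (13, 1)  from 13·(1,0) + (0,1)
step 1: (14, 1)  from 1·(13,1) + (1,0)
…
step 3: (96, 7)  from 2·(41,3) + (14,1)
…
step 6: (3277, 239)  from 2·(1330,97) + (617,45)
step 7: (4607, 336)  from 1·(3277,239) + (1330,97)
→ (4607, 336).  Check: 4607²=21224449, 188·336²=21224448, difference 1.
n=2: (4607,336)∘(4607,336) = (4607·4607+188·336·336, 4607·336+336·4607) = (42448897,3095904)
n=3: (42448897,3095904)∘(4607,336) = (4607·42448897+188·336·3095904, 4607·3095904+336·42448897) = (391124132351,28525659120)
n=4: (391124132351,28525659120)∘(4607,336) = (4607·391124132351+188·336·28525659120, 4607·28525659120+336·391124132351) = (3603817713033217,262835420035776)

4607 336
42448897 3095904
391124132351 28525659120
3603817713033217 262835420035776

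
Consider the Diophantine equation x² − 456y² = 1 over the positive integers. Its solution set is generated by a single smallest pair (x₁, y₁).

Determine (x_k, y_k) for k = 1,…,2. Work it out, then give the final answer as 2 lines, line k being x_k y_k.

1025 48
2101249 98400

d=456: √d = [21; 2,1,4,1,2,42] (ℓ=6, even), read p_5/q_5
k=0  a_k=21  p_k/q_k = 21/1
…
k=4  a_k=1  p_k/q_k = 363/17
k=5  a_k=2  p_k/q_k = 1025/48
(x₁, y₁) = (1025, 48);  1025² − 456·48² = 1 ✓
(x_2, y_2) = (1025·1025 + 456·48·48, 1025·48 + 48·1025) = (2101249, 98400)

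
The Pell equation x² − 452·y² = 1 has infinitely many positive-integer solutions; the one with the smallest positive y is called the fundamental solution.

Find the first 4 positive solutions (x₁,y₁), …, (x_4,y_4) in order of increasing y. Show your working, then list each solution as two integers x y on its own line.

√452 = [21; 3,1,5,3,10,3,5,1,3,42, …], period ℓ=10 (even) → k=9
step 0: (21, 1)  from 21·(1,0) + (0,1)
…
step 2: (85, 4)  from 1·(64,3) + (21,1)
step 3: (489, 23)  from 5·(85,4) + (64,3)
…
step 5: (16009, 753)  from 10·(1552,73) + (489,23)
step 6: (49579, 2332)  from 3·(16009,753) + (1552,73)
step 7: (263904, 12413)  from 5·(49579,2332) + (16009,753)
step 8: (313483, 14745)  from 1·(263904,12413) + (49579,2332)
step 9: (1204353, 56648)  from 3·(313483,14745) + (263904,12413)
fundamental: x₁=1204353, y₁=56648  (since 1450466148609 − 452·3208995904 = 1)
n=2: (1204353,56648)∘(1204353,56648) = (1204353·1204353+452·56648·56648, 1204353·56648+56648·1204353) = (2900932297217,136448377488)
n=3: (2900932297217,136448377488)∘(1204353,56648) = (1204353·2900932297217+452·56648·136448377488, 1204353·136448377488+56648·2900932297217) = (6987493029899166849,328664025545553880)
n=4: (6987493029899166849,328664025545553880)∘(1204353,56648) = (1204353·6987493029899166849+452·56648·328664025545553880, 1204353·328664025545553880+56648·6987493029899166849) = (16830816386073401651890177,791655010315592455701792)

1204353 56648
2900932297217 136448377488
6987493029899166849 328664025545553880
16830816386073401651890177 791655010315592455701792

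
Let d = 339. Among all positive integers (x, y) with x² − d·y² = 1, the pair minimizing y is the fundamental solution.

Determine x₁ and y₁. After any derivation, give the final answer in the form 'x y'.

√339 = [18; 2,2,2,1,17,1,2,2,2,36, …], period ℓ=10 (even) → k=9
step 0: (18, 1)  from 18·(1,0) + (0,1)
step 1: (37, 2)  from 2·(18,1) + (1,0)
step 2: (92, 5)  from 2·(37,2) + (18,1)
step 3: (221, 12)  from 2·(92,5) + (37,2)
step 4: (313, 17)  from 1·(221,12) + (92,5)
step 5: (5542, 301)  from 17·(313,17) + (221,12)
…
step 8: (40359, 2192)  from 2·(17252,937) + (5855,318)
step 9: (97970, 5321)  from 2·(40359,2192) + (17252,937)
fundamental: x₁=97970, y₁=5321  (since 9598120900 − 339·28313041 = 1)

97970 5321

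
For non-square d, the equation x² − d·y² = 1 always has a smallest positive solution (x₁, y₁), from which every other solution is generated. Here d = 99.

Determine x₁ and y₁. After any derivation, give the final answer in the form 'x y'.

√99 = [9; 1,18, …], period ℓ=2 (even) → k=1
a_0=9:  p_0=9·1+0=9,  q_0=9·0+1=1
a_1=1:  p_1=1·9+1=10,  q_1=1·1+0=1
(x₁, y₁) = (10, 1);  10² − 99·1² = 1 ✓

10 1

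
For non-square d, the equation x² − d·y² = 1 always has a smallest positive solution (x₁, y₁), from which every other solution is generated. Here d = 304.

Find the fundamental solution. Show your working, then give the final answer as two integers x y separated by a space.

d=304: √d = [17; 2,3,2,1,1,1,1,1,2,3,2,34] (ℓ=12, even), read p_11/q_11
a_0=17:  p_0=17·1+0=17,  q_0=17·0+1=1
…
a_3=2:  p_3=2·122+35=279,  q_3=2·7+2=16
a_4=1:  p_4=1·279+122=401,  q_4=1·16+7=23
a_5=1:  p_5=1·401+279=680,  q_5=1·23+16=39
…
a_7=1:  p_7=1·1081+680=1761,  q_7=1·62+39=101
…
a_9=2:  p_9=2·2842+1761=7445,  q_9=2·163+101=427
a_10=3:  p_10=3·7445+2842=25177,  q_10=3·427+163=1444
a_11=2:  p_11=2·25177+7445=57799,  q_11=2·1444+427=3315
fundamental: x₁=57799, y₁=3315  (since 3340724401 − 304·10989225 = 1)

57799 3315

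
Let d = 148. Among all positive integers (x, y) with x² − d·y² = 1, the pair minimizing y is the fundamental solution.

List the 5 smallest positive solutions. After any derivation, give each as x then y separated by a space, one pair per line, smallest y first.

73 6
10657 876
1555849 127890
227143297 18671064
33161365513 2725847454

√148 = [12; 6,24, …], period ℓ=2 (even) → k=1
k=0  a_k=12  p_k/q_k = 12/1
k=1  a_k=6  p_k/q_k = 73/6
fundamental: x₁=73, y₁=6  (since 5329 − 148·36 = 1)
(73+6√148)^2 = 10657 + 876√148
(73+6√148)^3 = 1555849 + 127890√148
(73+6√148)^4 = 227143297 + 18671064√148
(73+6√148)^5 = 33161365513 + 2725847454√148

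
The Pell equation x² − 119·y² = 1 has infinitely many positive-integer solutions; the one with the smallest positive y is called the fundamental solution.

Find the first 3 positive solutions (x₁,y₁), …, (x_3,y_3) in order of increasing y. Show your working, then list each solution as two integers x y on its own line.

[10; 1,9,1,20] for √119; ℓ=4 ⇒ convergent index 3
k=0  a_k=10  p_k/q_k = 10/1
…
k=2  a_k=9  p_k/q_k = 109/10
k=3  a_k=1  p_k/q_k = 120/11
(x₁, y₁) = (120, 11);  120² − 119·11² = 1 ✓
(120+11√119)^2 = 28799 + 2640√119
(120+11√119)^3 = 6911640 + 633589√119

120 11
28799 2640
6911640 633589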